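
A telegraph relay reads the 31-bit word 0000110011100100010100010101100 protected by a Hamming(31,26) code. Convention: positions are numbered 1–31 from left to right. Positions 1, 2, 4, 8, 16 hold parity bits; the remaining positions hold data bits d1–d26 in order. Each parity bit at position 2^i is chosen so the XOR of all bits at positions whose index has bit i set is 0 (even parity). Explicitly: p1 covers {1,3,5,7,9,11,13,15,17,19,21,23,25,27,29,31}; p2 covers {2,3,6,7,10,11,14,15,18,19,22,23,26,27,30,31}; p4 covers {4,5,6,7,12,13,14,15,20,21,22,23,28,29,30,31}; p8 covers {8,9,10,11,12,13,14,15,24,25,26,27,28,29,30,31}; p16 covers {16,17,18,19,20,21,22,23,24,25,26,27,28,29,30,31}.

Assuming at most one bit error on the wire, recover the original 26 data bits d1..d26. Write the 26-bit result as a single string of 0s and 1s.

01101110010010100010101100

s1 (pos 1,3,5,7,9,11,13,15,17,19,21,23,25,27,29,31): 0⊕0⊕1⊕0⊕1⊕1⊕0⊕0⊕0⊕0⊕0⊕0⊕0⊕0⊕1⊕0 = 0
s2 (pos 2,3,6,7,10,11,14,15,18,19,22,23,26,27,30,31): 0⊕0⊕1⊕0⊕1⊕1⊕1⊕0⊕1⊕0⊕0⊕0⊕1⊕0⊕0⊕0 = 0
s4 (pos 4,5,6,7,12,13,14,15,20,21,22,23,28,29,30,31): 0⊕1⊕1⊕0⊕0⊕0⊕1⊕0⊕1⊕0⊕0⊕0⊕1⊕1⊕0⊕0 = 0
s8 (pos 8,9,10,11,12,13,14,15,24,25,26,27,28,29,30,31): 0⊕1⊕1⊕1⊕0⊕0⊕1⊕0⊕1⊕0⊕1⊕0⊕1⊕1⊕0⊕0 = 0
s16 (pos 16,17,18,19,20,21,22,23,24,25,26,27,28,29,30,31): 0⊕0⊕1⊕0⊕1⊕0⊕0⊕0⊕1⊕0⊕1⊕0⊕1⊕1⊕0⊕0 = 0
Syndrome s16…s1 = 00000 → no error.
Read data bits from positions 3,5,6,7,9,10,11,12,13,14,15,17,18,19,20,21,22,23,24,25,26,27,28,29,30,31: 01101110010010100010101100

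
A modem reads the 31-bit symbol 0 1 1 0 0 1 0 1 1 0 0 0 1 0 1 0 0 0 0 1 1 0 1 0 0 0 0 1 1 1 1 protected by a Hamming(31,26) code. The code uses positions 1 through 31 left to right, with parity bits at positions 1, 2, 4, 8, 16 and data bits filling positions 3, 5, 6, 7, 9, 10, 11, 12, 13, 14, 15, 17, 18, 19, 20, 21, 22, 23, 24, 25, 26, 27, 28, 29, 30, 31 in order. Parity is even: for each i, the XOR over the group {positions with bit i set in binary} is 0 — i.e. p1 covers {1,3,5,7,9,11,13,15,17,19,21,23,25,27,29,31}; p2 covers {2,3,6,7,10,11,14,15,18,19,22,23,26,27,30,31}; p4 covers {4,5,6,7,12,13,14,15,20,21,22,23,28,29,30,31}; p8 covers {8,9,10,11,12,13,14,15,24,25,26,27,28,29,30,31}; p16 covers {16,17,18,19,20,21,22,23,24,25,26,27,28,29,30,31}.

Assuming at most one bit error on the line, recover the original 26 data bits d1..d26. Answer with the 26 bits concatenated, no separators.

10101000101010110100001111

s1 (pos 1,3,5,7,9,11,13,15,17,19,21,23,25,27,29,31): 0⊕1⊕0⊕0⊕1⊕0⊕1⊕1⊕0⊕0⊕1⊕1⊕0⊕0⊕1⊕1 = 0
s2 (pos 2,3,6,7,10,11,14,15,18,19,22,23,26,27,30,31): 1⊕1⊕1⊕0⊕0⊕0⊕0⊕1⊕0⊕0⊕0⊕1⊕0⊕0⊕1⊕1 = 1
s4 (pos 4,5,6,7,12,13,14,15,20,21,22,23,28,29,30,31): 0⊕0⊕1⊕0⊕0⊕1⊕0⊕1⊕1⊕1⊕0⊕1⊕1⊕1⊕1⊕1 = 0
s8 (pos 8,9,10,11,12,13,14,15,24,25,26,27,28,29,30,31): 1⊕1⊕0⊕0⊕0⊕1⊕0⊕1⊕0⊕0⊕0⊕0⊕1⊕1⊕1⊕1 = 0
s16 (pos 16,17,18,19,20,21,22,23,24,25,26,27,28,29,30,31): 0⊕0⊕0⊕0⊕1⊕1⊕0⊕1⊕0⊕0⊕0⊕0⊕1⊕1⊕1⊕1 = 1
Syndrome s16…s1 = 10010 → error at position 18.
Flip position 18: 0110010110001010000110100001111 → 0110010110001010010110100001111
Read data bits from positions 3,5,6,7,9,10,11,12,13,14,15,17,18,19,20,21,22,23,24,25,26,27,28,29,30,31: 10101000101010110100001111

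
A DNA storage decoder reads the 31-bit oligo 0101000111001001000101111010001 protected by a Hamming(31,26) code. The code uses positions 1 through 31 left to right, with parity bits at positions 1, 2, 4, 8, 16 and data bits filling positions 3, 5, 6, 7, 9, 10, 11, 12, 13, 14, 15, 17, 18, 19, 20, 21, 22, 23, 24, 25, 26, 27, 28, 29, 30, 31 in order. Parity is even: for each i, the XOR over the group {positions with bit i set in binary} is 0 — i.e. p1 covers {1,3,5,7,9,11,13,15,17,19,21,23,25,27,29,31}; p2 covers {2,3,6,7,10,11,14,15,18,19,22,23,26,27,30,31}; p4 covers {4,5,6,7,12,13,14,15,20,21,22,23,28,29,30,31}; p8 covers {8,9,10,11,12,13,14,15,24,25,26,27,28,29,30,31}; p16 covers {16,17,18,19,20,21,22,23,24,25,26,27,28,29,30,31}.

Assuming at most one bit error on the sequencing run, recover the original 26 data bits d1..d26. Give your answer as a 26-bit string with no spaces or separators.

00001100100000101111010001

s1 (pos 1,3,5,7,9,11,13,15,17,19,21,23,25,27,29,31): 0⊕0⊕0⊕0⊕1⊕0⊕1⊕0⊕0⊕0⊕0⊕1⊕1⊕1⊕0⊕1 = 0
s2 (pos 2,3,6,7,10,11,14,15,18,19,22,23,26,27,30,31): 1⊕0⊕0⊕0⊕1⊕0⊕0⊕0⊕0⊕0⊕1⊕1⊕0⊕1⊕0⊕1 = 0
s4 (pos 4,5,6,7,12,13,14,15,20,21,22,23,28,29,30,31): 1⊕0⊕0⊕0⊕0⊕1⊕0⊕0⊕1⊕0⊕1⊕1⊕0⊕0⊕0⊕1 = 0
s8 (pos 8,9,10,11,12,13,14,15,24,25,26,27,28,29,30,31): 1⊕1⊕1⊕0⊕0⊕1⊕0⊕0⊕1⊕1⊕0⊕1⊕0⊕0⊕0⊕1 = 0
s16 (pos 16,17,18,19,20,21,22,23,24,25,26,27,28,29,30,31): 1⊕0⊕0⊕0⊕1⊕0⊕1⊕1⊕1⊕1⊕0⊕1⊕0⊕0⊕0⊕1 = 0
Syndrome s16…s1 = 00000 → no error.
Read data bits from positions 3,5,6,7,9,10,11,12,13,14,15,17,18,19,20,21,22,23,24,25,26,27,28,29,30,31: 00001100100000101111010001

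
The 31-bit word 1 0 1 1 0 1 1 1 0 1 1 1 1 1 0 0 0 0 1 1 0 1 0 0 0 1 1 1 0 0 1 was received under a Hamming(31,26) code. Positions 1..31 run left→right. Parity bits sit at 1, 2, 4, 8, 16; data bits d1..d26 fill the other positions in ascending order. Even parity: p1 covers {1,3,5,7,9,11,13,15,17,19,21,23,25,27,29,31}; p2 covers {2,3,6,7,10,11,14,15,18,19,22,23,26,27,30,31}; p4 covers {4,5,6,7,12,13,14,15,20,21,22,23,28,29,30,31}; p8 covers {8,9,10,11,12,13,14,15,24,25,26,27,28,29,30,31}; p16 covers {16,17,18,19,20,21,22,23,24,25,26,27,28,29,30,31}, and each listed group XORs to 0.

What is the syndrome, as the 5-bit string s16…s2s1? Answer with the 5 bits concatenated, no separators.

s1 (pos 1,3,5,7,9,11,13,15,17,19,21,23,25,27,29,31): 1⊕1⊕0⊕1⊕0⊕1⊕1⊕0⊕0⊕1⊕0⊕0⊕0⊕1⊕0⊕1 = 0
s2 (pos 2,3,6,7,10,11,14,15,18,19,22,23,26,27,30,31): 0⊕1⊕1⊕1⊕1⊕1⊕1⊕0⊕0⊕1⊕1⊕0⊕1⊕1⊕0⊕1 = 1
s4 (pos 4,5,6,7,12,13,14,15,20,21,22,23,28,29,30,31): 1⊕0⊕1⊕1⊕1⊕1⊕1⊕0⊕1⊕0⊕1⊕0⊕1⊕0⊕0⊕1 = 0
s8 (pos 8,9,10,11,12,13,14,15,24,25,26,27,28,29,30,31): 1⊕0⊕1⊕1⊕1⊕1⊕1⊕0⊕0⊕0⊕1⊕1⊕1⊕0⊕0⊕1 = 0
s16 (pos 16,17,18,19,20,21,22,23,24,25,26,27,28,29,30,31): 0⊕0⊕0⊕1⊕1⊕0⊕1⊕0⊕0⊕0⊕1⊕1⊕1⊕0⊕0⊕1 = 1
Syndrome s16…s1 = 10010 → error at position 18.

10010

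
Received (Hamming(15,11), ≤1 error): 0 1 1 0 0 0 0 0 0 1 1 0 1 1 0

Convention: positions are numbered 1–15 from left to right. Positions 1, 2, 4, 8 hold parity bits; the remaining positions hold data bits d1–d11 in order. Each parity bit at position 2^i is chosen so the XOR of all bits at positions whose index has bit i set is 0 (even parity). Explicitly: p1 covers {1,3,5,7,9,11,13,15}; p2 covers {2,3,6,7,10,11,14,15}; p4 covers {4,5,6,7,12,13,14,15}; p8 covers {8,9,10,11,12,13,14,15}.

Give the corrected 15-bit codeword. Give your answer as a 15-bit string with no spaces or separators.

s1 (pos 1,3,5,7,9,11,13,15): 0⊕1⊕0⊕0⊕0⊕1⊕1⊕0 = 1
s2 (pos 2,3,6,7,10,11,14,15): 1⊕1⊕0⊕0⊕1⊕1⊕1⊕0 = 1
s4 (pos 4,5,6,7,12,13,14,15): 0⊕0⊕0⊕0⊕0⊕1⊕1⊕0 = 0
s8 (pos 8,9,10,11,12,13,14,15): 0⊕0⊕1⊕1⊕0⊕1⊕1⊕0 = 0
Syndrome s8…s1 = 0011 → error at position 3.
Flip position 3: 011000000110110 → 010000000110110

010000000110110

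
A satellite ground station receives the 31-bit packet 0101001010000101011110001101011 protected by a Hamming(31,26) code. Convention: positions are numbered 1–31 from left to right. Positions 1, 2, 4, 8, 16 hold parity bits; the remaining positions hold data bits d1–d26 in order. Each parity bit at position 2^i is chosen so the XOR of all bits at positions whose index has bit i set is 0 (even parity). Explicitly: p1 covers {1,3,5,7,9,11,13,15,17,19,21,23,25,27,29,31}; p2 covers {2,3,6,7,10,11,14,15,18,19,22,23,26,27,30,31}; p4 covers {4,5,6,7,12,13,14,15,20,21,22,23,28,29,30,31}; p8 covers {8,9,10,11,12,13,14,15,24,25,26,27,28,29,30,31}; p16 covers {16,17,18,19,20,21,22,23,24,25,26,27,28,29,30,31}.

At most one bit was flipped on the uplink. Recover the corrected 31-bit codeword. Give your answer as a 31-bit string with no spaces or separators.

s1 (pos 1,3,5,7,9,11,13,15,17,19,21,23,25,27,29,31): 0⊕0⊕0⊕1⊕1⊕0⊕0⊕0⊕0⊕1⊕1⊕0⊕1⊕0⊕0⊕1 = 0
s2 (pos 2,3,6,7,10,11,14,15,18,19,22,23,26,27,30,31): 1⊕0⊕0⊕1⊕0⊕0⊕1⊕0⊕1⊕1⊕0⊕0⊕1⊕0⊕1⊕1 = 0
s4 (pos 4,5,6,7,12,13,14,15,20,21,22,23,28,29,30,31): 1⊕0⊕0⊕1⊕0⊕0⊕1⊕0⊕1⊕1⊕0⊕0⊕1⊕0⊕1⊕1 = 0
s8 (pos 8,9,10,11,12,13,14,15,24,25,26,27,28,29,30,31): 0⊕1⊕0⊕0⊕0⊕0⊕1⊕0⊕0⊕1⊕1⊕0⊕1⊕0⊕1⊕1 = 1
s16 (pos 16,17,18,19,20,21,22,23,24,25,26,27,28,29,30,31): 1⊕0⊕1⊕1⊕1⊕1⊕0⊕0⊕0⊕1⊕1⊕0⊕1⊕0⊕1⊕1 = 0
Syndrome s16…s1 = 01000 → error at position 8.
Flip position 8: 0101001010000101011110001101011 → 0101001110000101011110001101011

0101001110000101011110001101011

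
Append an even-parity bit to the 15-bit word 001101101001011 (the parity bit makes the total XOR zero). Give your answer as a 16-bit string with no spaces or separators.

0011011010010110

XOR of the 15 data bits: 0⊕0⊕1⊕1⊕0⊕1⊕1⊕0⊕1⊕0⊕0⊕1⊕0⊕1⊕1 = 0
Parity bit = 0 (so all 16 bits XOR to 0).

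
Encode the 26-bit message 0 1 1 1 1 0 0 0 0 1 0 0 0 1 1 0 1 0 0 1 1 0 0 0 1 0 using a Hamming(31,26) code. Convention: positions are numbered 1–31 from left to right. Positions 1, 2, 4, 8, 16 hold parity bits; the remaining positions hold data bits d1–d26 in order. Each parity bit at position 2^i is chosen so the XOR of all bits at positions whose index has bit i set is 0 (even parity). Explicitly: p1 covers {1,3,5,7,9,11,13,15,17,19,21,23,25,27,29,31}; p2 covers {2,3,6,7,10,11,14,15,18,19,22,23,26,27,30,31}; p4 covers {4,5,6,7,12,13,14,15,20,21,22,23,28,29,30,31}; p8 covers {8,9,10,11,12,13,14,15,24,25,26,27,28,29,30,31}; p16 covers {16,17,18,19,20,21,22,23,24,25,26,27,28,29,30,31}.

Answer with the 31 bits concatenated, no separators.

1101111110000100001101001100010

Place data at non-parity positions: p1 p2 0 p4 1 1 1 p8 1 0 0 0 0 1 0 p16 0 0 1 1 0 1 0 0 1 1 0 0 0 1 0
p1 (pos 1,3,5,7,9,11,13,15,17,19,21,23,25,27,29,31): XOR of data positions = 0⊕1⊕1⊕1⊕0⊕0⊕0⊕0⊕1⊕0⊕0⊕1⊕0⊕0⊕0 = 1
p2 (pos 2,3,6,7,10,11,14,15,18,19,22,23,26,27,30,31): XOR of data positions = 0⊕1⊕1⊕0⊕0⊕1⊕0⊕0⊕1⊕1⊕0⊕1⊕0⊕1⊕0 = 1
p4 (pos 4,5,6,7,12,13,14,15,20,21,22,23,28,29,30,31): XOR of data positions = 1⊕1⊕1⊕0⊕0⊕1⊕0⊕1⊕0⊕1⊕0⊕0⊕0⊕1⊕0 = 1
p8 (pos 8,9,10,11,12,13,14,15,24,25,26,27,28,29,30,31): XOR of data positions = 1⊕0⊕0⊕0⊕0⊕1⊕0⊕0⊕1⊕1⊕0⊕0⊕0⊕1⊕0 = 1
p16 (pos 16,17,18,19,20,21,22,23,24,25,26,27,28,29,30,31): XOR of data positions = 0⊕0⊕1⊕1⊕0⊕1⊕0⊕0⊕1⊕1⊕0⊕0⊕0⊕1⊕0 = 0
Codeword: 1101111110000100001101001100010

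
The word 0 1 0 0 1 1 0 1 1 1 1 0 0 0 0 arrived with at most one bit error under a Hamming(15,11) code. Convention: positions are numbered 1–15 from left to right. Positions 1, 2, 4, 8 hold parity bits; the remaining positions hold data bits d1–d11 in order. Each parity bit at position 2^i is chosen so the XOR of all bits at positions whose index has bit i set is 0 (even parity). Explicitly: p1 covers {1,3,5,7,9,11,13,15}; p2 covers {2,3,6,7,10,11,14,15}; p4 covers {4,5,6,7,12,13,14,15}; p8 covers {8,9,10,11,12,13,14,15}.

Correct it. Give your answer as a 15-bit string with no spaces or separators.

s1 (pos 1,3,5,7,9,11,13,15): 0⊕0⊕1⊕0⊕1⊕1⊕0⊕0 = 1
s2 (pos 2,3,6,7,10,11,14,15): 1⊕0⊕1⊕0⊕1⊕1⊕0⊕0 = 0
s4 (pos 4,5,6,7,12,13,14,15): 0⊕1⊕1⊕0⊕0⊕0⊕0⊕0 = 0
s8 (pos 8,9,10,11,12,13,14,15): 1⊕1⊕1⊕1⊕0⊕0⊕0⊕0 = 0
Syndrome s8…s1 = 0001 → error at position 1.
Flip position 1: 010011011110000 → 110011011110000

110011011110000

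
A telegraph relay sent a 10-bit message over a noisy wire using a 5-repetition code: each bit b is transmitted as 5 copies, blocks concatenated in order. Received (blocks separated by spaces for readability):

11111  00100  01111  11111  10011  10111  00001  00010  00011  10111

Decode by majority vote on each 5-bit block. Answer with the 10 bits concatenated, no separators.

1011110001

Block 1 (11111): 5 ones → 1
Block 2 (00100): 1 one → 0
Block 3 (01111): 4 ones → 1
Block 4 (11111): 5 ones → 1
Block 5 (10011): 3 ones → 1
Block 6 (10111): 4 ones → 1
Block 7 (00001): 1 one → 0
Block 8 (00010): 1 one → 0
Block 9 (00011): 2 ones → 0
Block 10 (10111): 4 ones → 1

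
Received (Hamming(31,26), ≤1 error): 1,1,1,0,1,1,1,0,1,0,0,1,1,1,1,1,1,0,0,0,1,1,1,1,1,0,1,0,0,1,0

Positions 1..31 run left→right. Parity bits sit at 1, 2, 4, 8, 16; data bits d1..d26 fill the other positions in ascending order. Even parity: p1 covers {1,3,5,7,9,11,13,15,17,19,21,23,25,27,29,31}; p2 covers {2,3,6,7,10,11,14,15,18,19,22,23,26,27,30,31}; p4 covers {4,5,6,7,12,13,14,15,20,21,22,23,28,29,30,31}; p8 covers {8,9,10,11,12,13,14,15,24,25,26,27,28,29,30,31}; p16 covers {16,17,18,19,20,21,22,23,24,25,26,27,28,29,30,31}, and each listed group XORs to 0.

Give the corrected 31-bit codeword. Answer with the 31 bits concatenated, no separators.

s1 (pos 1,3,5,7,9,11,13,15,17,19,21,23,25,27,29,31): 1⊕1⊕1⊕1⊕1⊕0⊕1⊕1⊕1⊕0⊕1⊕1⊕1⊕1⊕0⊕0 = 0
s2 (pos 2,3,6,7,10,11,14,15,18,19,22,23,26,27,30,31): 1⊕1⊕1⊕1⊕0⊕0⊕1⊕1⊕0⊕0⊕1⊕1⊕0⊕1⊕1⊕0 = 0
s4 (pos 4,5,6,7,12,13,14,15,20,21,22,23,28,29,30,31): 0⊕1⊕1⊕1⊕1⊕1⊕1⊕1⊕0⊕1⊕1⊕1⊕0⊕0⊕1⊕0 = 1
s8 (pos 8,9,10,11,12,13,14,15,24,25,26,27,28,29,30,31): 0⊕1⊕0⊕0⊕1⊕1⊕1⊕1⊕1⊕1⊕0⊕1⊕0⊕0⊕1⊕0 = 1
s16 (pos 16,17,18,19,20,21,22,23,24,25,26,27,28,29,30,31): 1⊕1⊕0⊕0⊕0⊕1⊕1⊕1⊕1⊕1⊕0⊕1⊕0⊕0⊕1⊕0 = 1
Syndrome s16…s1 = 11100 → error at position 28.
Flip position 28: 1110111010011111100011111010010 → 1110111010011111100011111011010

1110111010011111100011111011010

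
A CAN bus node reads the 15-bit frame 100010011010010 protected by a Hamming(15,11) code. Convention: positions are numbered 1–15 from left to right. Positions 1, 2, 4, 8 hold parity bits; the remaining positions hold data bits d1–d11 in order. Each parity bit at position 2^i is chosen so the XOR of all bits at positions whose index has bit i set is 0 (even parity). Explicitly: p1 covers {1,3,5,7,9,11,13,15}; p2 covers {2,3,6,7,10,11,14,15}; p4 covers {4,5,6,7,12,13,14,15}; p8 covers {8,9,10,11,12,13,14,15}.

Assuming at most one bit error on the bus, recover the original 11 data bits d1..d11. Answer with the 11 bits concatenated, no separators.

01001010010

s1 (pos 1,3,5,7,9,11,13,15): 1⊕0⊕1⊕0⊕1⊕1⊕0⊕0 = 0
s2 (pos 2,3,6,7,10,11,14,15): 0⊕0⊕0⊕0⊕0⊕1⊕1⊕0 = 0
s4 (pos 4,5,6,7,12,13,14,15): 0⊕1⊕0⊕0⊕0⊕0⊕1⊕0 = 0
s8 (pos 8,9,10,11,12,13,14,15): 1⊕1⊕0⊕1⊕0⊕0⊕1⊕0 = 0
Syndrome s8…s1 = 0000 → no error.
Read data bits from positions 3,5,6,7,9,10,11,12,13,14,15: 01001010010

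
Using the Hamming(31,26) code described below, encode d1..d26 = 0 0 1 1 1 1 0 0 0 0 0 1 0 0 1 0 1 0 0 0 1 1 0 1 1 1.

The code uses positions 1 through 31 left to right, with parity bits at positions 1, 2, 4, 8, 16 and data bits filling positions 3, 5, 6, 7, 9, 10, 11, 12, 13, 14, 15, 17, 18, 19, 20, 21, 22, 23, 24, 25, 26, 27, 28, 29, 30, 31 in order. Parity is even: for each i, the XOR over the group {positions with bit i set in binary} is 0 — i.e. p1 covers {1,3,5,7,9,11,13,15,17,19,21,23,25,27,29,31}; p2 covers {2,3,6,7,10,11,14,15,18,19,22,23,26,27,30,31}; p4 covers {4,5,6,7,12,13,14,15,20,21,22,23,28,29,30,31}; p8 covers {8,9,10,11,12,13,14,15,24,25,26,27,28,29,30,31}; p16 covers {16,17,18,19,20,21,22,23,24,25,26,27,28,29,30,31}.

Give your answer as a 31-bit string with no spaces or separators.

Place data at non-parity positions: p1 p2 0 p4 0 1 1 p8 1 1 0 0 0 0 0 p16 1 0 0 1 0 1 0 0 0 1 1 0 1 1 1
p1 (pos 1,3,5,7,9,11,13,15,17,19,21,23,25,27,29,31): XOR of data positions = 0⊕0⊕1⊕1⊕0⊕0⊕0⊕1⊕0⊕0⊕0⊕0⊕1⊕1⊕1 = 0
p2 (pos 2,3,6,7,10,11,14,15,18,19,22,23,26,27,30,31): XOR of data positions = 0⊕1⊕1⊕1⊕0⊕0⊕0⊕0⊕0⊕1⊕0⊕1⊕1⊕1⊕1 = 0
p4 (pos 4,5,6,7,12,13,14,15,20,21,22,23,28,29,30,31): XOR of data positions = 0⊕1⊕1⊕0⊕0⊕0⊕0⊕1⊕0⊕1⊕0⊕0⊕1⊕1⊕1 = 1
p8 (pos 8,9,10,11,12,13,14,15,24,25,26,27,28,29,30,31): XOR of data positions = 1⊕1⊕0⊕0⊕0⊕0⊕0⊕0⊕0⊕1⊕1⊕0⊕1⊕1⊕1 = 1
p16 (pos 16,17,18,19,20,21,22,23,24,25,26,27,28,29,30,31): XOR of data positions = 1⊕0⊕0⊕1⊕0⊕1⊕0⊕0⊕0⊕1⊕1⊕0⊕1⊕1⊕1 = 0
Codeword: 0001011111000000100101000110111

0001011111000000100101000110111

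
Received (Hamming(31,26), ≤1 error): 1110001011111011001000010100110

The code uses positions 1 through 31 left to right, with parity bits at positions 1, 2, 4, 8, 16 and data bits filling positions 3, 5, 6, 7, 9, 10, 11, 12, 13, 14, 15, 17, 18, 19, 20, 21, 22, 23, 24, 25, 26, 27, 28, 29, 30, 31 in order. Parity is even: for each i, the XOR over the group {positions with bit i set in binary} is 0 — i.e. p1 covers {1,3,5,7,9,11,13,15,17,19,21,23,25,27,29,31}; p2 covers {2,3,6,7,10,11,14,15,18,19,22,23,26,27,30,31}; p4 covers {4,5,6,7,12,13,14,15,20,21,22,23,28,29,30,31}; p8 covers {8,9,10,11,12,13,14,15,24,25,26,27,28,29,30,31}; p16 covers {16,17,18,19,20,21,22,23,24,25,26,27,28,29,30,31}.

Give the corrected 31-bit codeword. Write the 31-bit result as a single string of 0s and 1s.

1100001011111011001000010100110

s1 (pos 1,3,5,7,9,11,13,15,17,19,21,23,25,27,29,31): 1⊕1⊕0⊕1⊕1⊕1⊕1⊕1⊕0⊕1⊕0⊕0⊕0⊕0⊕1⊕0 = 1
s2 (pos 2,3,6,7,10,11,14,15,18,19,22,23,26,27,30,31): 1⊕1⊕0⊕1⊕1⊕1⊕0⊕1⊕0⊕1⊕0⊕0⊕1⊕0⊕1⊕0 = 1
s4 (pos 4,5,6,7,12,13,14,15,20,21,22,23,28,29,30,31): 0⊕0⊕0⊕1⊕1⊕1⊕0⊕1⊕0⊕0⊕0⊕0⊕0⊕1⊕1⊕0 = 0
s8 (pos 8,9,10,11,12,13,14,15,24,25,26,27,28,29,30,31): 0⊕1⊕1⊕1⊕1⊕1⊕0⊕1⊕1⊕0⊕1⊕0⊕0⊕1⊕1⊕0 = 0
s16 (pos 16,17,18,19,20,21,22,23,24,25,26,27,28,29,30,31): 1⊕0⊕0⊕1⊕0⊕0⊕0⊕0⊕1⊕0⊕1⊕0⊕0⊕1⊕1⊕0 = 0
Syndrome s16…s1 = 00011 → error at position 3.
Flip position 3: 1110001011111011001000010100110 → 1100001011111011001000010100110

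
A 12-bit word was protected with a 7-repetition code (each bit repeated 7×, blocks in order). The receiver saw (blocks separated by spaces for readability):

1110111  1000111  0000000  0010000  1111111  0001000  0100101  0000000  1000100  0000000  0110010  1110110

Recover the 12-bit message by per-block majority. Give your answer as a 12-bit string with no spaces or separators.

110010000001

Block 1 (1110111): 6 ones → 1
Block 2 (1000111): 4 ones → 1
Block 3 (0000000): 0 ones → 0
Block 4 (0010000): 1 one → 0
Block 5 (1111111): 7 ones → 1
Block 6 (0001000): 1 one → 0
Block 7 (0100101): 3 ones → 0
Block 8 (0000000): 0 ones → 0
Block 9 (1000100): 2 ones → 0
Block 10 (0000000): 0 ones → 0
Block 11 (0110010): 3 ones → 0
Block 12 (1110110): 5 ones → 1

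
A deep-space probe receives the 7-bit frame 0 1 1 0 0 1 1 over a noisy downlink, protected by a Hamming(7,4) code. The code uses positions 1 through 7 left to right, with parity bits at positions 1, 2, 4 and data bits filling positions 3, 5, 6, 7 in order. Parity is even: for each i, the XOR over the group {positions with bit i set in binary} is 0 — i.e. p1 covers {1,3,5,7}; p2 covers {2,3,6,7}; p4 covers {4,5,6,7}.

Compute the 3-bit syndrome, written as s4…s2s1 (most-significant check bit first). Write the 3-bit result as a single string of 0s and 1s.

s1 (pos 1,3,5,7): 0⊕1⊕0⊕1 = 0
s2 (pos 2,3,6,7): 1⊕1⊕1⊕1 = 0
s4 (pos 4,5,6,7): 0⊕0⊕1⊕1 = 0
Syndrome s4…s1 = 000 → no error.

000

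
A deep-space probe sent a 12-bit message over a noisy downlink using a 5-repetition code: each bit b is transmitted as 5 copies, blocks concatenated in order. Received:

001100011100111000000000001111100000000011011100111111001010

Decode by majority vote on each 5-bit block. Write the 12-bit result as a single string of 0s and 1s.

011001001110

Block 1 (00110): 2 ones → 0
Block 2 (00111): 3 ones → 1
Block 3 (00111): 3 ones → 1
Block 4 (00000): 0 ones → 0
Block 5 (00000): 0 ones → 0
Block 6 (01111): 4 ones → 1
Block 7 (10000): 1 one → 0
Block 8 (00000): 0 ones → 0
Block 9 (11011): 4 ones → 1
Block 10 (10011): 3 ones → 1
Block 11 (11110): 4 ones → 1
Block 12 (01010): 2 ones → 0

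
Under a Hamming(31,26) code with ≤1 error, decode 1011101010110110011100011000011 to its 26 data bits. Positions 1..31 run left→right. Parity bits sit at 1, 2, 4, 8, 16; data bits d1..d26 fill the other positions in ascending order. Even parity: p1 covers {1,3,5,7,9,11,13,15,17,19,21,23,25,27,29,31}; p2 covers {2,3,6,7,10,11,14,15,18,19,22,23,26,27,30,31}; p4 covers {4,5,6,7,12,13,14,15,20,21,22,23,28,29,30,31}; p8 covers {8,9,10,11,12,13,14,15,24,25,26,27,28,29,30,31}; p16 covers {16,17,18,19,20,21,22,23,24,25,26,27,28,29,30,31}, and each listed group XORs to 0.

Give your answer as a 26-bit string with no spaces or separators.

s1 (pos 1,3,5,7,9,11,13,15,17,19,21,23,25,27,29,31): 1⊕1⊕1⊕1⊕1⊕1⊕0⊕1⊕0⊕1⊕0⊕0⊕1⊕0⊕0⊕1 = 0
s2 (pos 2,3,6,7,10,11,14,15,18,19,22,23,26,27,30,31): 0⊕1⊕0⊕1⊕0⊕1⊕1⊕1⊕1⊕1⊕0⊕0⊕0⊕0⊕1⊕1 = 1
s4 (pos 4,5,6,7,12,13,14,15,20,21,22,23,28,29,30,31): 1⊕1⊕0⊕1⊕1⊕0⊕1⊕1⊕1⊕0⊕0⊕0⊕0⊕0⊕1⊕1 = 1
s8 (pos 8,9,10,11,12,13,14,15,24,25,26,27,28,29,30,31): 0⊕1⊕0⊕1⊕1⊕0⊕1⊕1⊕1⊕1⊕0⊕0⊕0⊕0⊕1⊕1 = 1
s16 (pos 16,17,18,19,20,21,22,23,24,25,26,27,28,29,30,31): 0⊕0⊕1⊕1⊕1⊕0⊕0⊕0⊕1⊕1⊕0⊕0⊕0⊕0⊕1⊕1 = 1
Syndrome s16…s1 = 11110 → error at position 30.
Flip position 30: 1011101010110110011100011000011 → 1011101010110110011100011000001
Read data bits from positions 3,5,6,7,9,10,11,12,13,14,15,17,18,19,20,21,22,23,24,25,26,27,28,29,30,31: 11011011011011100011000001

11011011011011100011000001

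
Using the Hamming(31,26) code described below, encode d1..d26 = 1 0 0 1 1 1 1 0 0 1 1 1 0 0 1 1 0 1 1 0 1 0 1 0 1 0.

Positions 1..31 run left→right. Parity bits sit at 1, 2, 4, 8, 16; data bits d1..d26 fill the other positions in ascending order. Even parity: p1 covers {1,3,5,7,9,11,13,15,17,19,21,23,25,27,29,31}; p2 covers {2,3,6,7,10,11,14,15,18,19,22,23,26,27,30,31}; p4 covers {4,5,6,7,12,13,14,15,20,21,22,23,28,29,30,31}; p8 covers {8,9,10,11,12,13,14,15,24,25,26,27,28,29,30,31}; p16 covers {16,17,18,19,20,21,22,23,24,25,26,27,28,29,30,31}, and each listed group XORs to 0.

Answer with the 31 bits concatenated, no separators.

0110001111100110100110110101010

Place data at non-parity positions: p1 p2 1 p4 0 0 1 p8 1 1 1 0 0 1 1 p16 1 0 0 1 1 0 1 1 0 1 0 1 0 1 0
p1 (pos 1,3,5,7,9,11,13,15,17,19,21,23,25,27,29,31): XOR of data positions = 1⊕0⊕1⊕1⊕1⊕0⊕1⊕1⊕0⊕1⊕1⊕0⊕0⊕0⊕0 = 0
p2 (pos 2,3,6,7,10,11,14,15,18,19,22,23,26,27,30,31): XOR of data positions = 1⊕0⊕1⊕1⊕1⊕1⊕1⊕0⊕0⊕0⊕1⊕1⊕0⊕1⊕0 = 1
p4 (pos 4,5,6,7,12,13,14,15,20,21,22,23,28,29,30,31): XOR of data positions = 0⊕0⊕1⊕0⊕0⊕1⊕1⊕1⊕1⊕0⊕1⊕1⊕0⊕1⊕0 = 0
p8 (pos 8,9,10,11,12,13,14,15,24,25,26,27,28,29,30,31): XOR of data positions = 1⊕1⊕1⊕0⊕0⊕1⊕1⊕1⊕0⊕1⊕0⊕1⊕0⊕1⊕0 = 1
p16 (pos 16,17,18,19,20,21,22,23,24,25,26,27,28,29,30,31): XOR of data positions = 1⊕0⊕0⊕1⊕1⊕0⊕1⊕1⊕0⊕1⊕0⊕1⊕0⊕1⊕0 = 0
Codeword: 0110001111100110100110110101010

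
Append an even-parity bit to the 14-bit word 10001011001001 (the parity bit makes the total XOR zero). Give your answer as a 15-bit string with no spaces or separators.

XOR of the 14 data bits: 1⊕0⊕0⊕0⊕1⊕0⊕1⊕1⊕0⊕0⊕1⊕0⊕0⊕1 = 0
Parity bit = 0 (so all 15 bits XOR to 0).

100010110010010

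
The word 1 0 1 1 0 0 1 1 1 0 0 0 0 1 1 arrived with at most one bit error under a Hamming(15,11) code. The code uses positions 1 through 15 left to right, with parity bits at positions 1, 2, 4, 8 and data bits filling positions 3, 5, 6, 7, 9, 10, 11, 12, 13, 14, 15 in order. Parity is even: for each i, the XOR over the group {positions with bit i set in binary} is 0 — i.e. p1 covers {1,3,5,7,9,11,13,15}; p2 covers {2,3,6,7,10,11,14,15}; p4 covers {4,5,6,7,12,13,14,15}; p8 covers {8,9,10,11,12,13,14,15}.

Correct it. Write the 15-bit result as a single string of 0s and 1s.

001100111000011

s1 (pos 1,3,5,7,9,11,13,15): 1⊕1⊕0⊕1⊕1⊕0⊕0⊕1 = 1
s2 (pos 2,3,6,7,10,11,14,15): 0⊕1⊕0⊕1⊕0⊕0⊕1⊕1 = 0
s4 (pos 4,5,6,7,12,13,14,15): 1⊕0⊕0⊕1⊕0⊕0⊕1⊕1 = 0
s8 (pos 8,9,10,11,12,13,14,15): 1⊕1⊕0⊕0⊕0⊕0⊕1⊕1 = 0
Syndrome s8…s1 = 0001 → error at position 1.
Flip position 1: 101100111000011 → 001100111000011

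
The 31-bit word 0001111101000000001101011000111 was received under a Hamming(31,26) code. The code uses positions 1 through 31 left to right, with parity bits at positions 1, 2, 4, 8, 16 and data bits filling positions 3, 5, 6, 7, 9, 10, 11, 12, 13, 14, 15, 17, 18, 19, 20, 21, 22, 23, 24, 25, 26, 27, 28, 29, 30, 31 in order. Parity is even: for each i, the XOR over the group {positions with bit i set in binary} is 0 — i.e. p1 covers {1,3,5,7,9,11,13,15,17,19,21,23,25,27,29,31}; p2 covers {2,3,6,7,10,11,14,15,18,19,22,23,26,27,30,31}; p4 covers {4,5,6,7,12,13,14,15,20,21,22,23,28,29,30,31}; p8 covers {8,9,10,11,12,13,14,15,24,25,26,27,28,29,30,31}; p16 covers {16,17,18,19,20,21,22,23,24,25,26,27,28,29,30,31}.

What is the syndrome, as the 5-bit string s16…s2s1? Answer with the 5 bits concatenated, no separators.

s1 (pos 1,3,5,7,9,11,13,15,17,19,21,23,25,27,29,31): 0⊕0⊕1⊕1⊕0⊕0⊕0⊕0⊕0⊕1⊕0⊕0⊕1⊕0⊕1⊕1 = 0
s2 (pos 2,3,6,7,10,11,14,15,18,19,22,23,26,27,30,31): 0⊕0⊕1⊕1⊕1⊕0⊕0⊕0⊕0⊕1⊕1⊕0⊕0⊕0⊕1⊕1 = 1
s4 (pos 4,5,6,7,12,13,14,15,20,21,22,23,28,29,30,31): 1⊕1⊕1⊕1⊕0⊕0⊕0⊕0⊕1⊕0⊕1⊕0⊕0⊕1⊕1⊕1 = 1
s8 (pos 8,9,10,11,12,13,14,15,24,25,26,27,28,29,30,31): 1⊕0⊕1⊕0⊕0⊕0⊕0⊕0⊕1⊕1⊕0⊕0⊕0⊕1⊕1⊕1 = 1
s16 (pos 16,17,18,19,20,21,22,23,24,25,26,27,28,29,30,31): 0⊕0⊕0⊕1⊕1⊕0⊕1⊕0⊕1⊕1⊕0⊕0⊕0⊕1⊕1⊕1 = 0
Syndrome s16…s1 = 01110 → error at position 14.

01110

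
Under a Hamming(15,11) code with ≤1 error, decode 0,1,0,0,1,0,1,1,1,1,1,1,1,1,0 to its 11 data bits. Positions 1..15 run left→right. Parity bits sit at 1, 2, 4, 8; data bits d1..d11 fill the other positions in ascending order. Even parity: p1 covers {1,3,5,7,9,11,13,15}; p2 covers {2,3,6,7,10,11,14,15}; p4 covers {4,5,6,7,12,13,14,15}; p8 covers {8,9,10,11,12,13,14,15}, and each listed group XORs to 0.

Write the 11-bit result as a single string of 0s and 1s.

01011111111

s1 (pos 1,3,5,7,9,11,13,15): 0⊕0⊕1⊕1⊕1⊕1⊕1⊕0 = 1
s2 (pos 2,3,6,7,10,11,14,15): 1⊕0⊕0⊕1⊕1⊕1⊕1⊕0 = 1
s4 (pos 4,5,6,7,12,13,14,15): 0⊕1⊕0⊕1⊕1⊕1⊕1⊕0 = 1
s8 (pos 8,9,10,11,12,13,14,15): 1⊕1⊕1⊕1⊕1⊕1⊕1⊕0 = 1
Syndrome s8…s1 = 1111 → error at position 15.
Flip position 15: 010010111111110 → 010010111111111
Read data bits from positions 3,5,6,7,9,10,11,12,13,14,15: 01011111111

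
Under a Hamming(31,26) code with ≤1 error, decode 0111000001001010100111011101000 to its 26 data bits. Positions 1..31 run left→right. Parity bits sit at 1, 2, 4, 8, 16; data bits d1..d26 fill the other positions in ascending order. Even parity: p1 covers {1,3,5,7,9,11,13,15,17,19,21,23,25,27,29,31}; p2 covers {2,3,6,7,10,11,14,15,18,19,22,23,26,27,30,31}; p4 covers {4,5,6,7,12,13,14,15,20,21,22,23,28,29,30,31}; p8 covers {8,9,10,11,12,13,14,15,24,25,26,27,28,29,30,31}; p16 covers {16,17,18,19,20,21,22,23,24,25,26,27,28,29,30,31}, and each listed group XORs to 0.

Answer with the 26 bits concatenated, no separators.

10000101101100111011101000

s1 (pos 1,3,5,7,9,11,13,15,17,19,21,23,25,27,29,31): 0⊕1⊕0⊕0⊕0⊕0⊕1⊕1⊕1⊕0⊕1⊕0⊕1⊕0⊕0⊕0 = 0
s2 (pos 2,3,6,7,10,11,14,15,18,19,22,23,26,27,30,31): 1⊕1⊕0⊕0⊕1⊕0⊕0⊕1⊕0⊕0⊕1⊕0⊕1⊕0⊕0⊕0 = 0
s4 (pos 4,5,6,7,12,13,14,15,20,21,22,23,28,29,30,31): 1⊕0⊕0⊕0⊕0⊕1⊕0⊕1⊕1⊕1⊕1⊕0⊕1⊕0⊕0⊕0 = 1
s8 (pos 8,9,10,11,12,13,14,15,24,25,26,27,28,29,30,31): 0⊕0⊕1⊕0⊕0⊕1⊕0⊕1⊕1⊕1⊕1⊕0⊕1⊕0⊕0⊕0 = 1
s16 (pos 16,17,18,19,20,21,22,23,24,25,26,27,28,29,30,31): 0⊕1⊕0⊕0⊕1⊕1⊕1⊕0⊕1⊕1⊕1⊕0⊕1⊕0⊕0⊕0 = 0
Syndrome s16…s1 = 01100 → error at position 12.
Flip position 12: 0111000001001010100111011101000 → 0111000001011010100111011101000
Read data bits from positions 3,5,6,7,9,10,11,12,13,14,15,17,18,19,20,21,22,23,24,25,26,27,28,29,30,31: 10000101101100111011101000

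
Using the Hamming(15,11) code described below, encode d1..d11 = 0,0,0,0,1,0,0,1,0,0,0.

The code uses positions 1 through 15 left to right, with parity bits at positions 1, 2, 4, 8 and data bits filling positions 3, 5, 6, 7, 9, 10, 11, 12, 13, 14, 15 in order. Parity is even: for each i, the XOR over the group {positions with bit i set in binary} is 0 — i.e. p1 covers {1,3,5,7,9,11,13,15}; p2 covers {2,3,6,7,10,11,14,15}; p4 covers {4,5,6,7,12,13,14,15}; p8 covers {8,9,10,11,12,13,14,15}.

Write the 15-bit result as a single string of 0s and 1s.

100100001001000

Place data at non-parity positions: p1 p2 0 p4 0 0 0 p8 1 0 0 1 0 0 0
p1 (pos 1,3,5,7,9,11,13,15): XOR of data positions = 0⊕0⊕0⊕1⊕0⊕0⊕0 = 1
p2 (pos 2,3,6,7,10,11,14,15): XOR of data positions = 0⊕0⊕0⊕0⊕0⊕0⊕0 = 0
p4 (pos 4,5,6,7,12,13,14,15): XOR of data positions = 0⊕0⊕0⊕1⊕0⊕0⊕0 = 1
p8 (pos 8,9,10,11,12,13,14,15): XOR of data positions = 1⊕0⊕0⊕1⊕0⊕0⊕0 = 0
Codeword: 100100001001000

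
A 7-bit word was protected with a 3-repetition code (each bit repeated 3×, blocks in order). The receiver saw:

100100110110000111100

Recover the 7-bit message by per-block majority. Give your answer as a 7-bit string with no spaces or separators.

0011010

Block 1 (100): 1 one → 0
Block 2 (100): 1 one → 0
Block 3 (110): 2 ones → 1
Block 4 (110): 2 ones → 1
Block 5 (000): 0 ones → 0
Block 6 (111): 3 ones → 1
Block 7 (100): 1 one → 0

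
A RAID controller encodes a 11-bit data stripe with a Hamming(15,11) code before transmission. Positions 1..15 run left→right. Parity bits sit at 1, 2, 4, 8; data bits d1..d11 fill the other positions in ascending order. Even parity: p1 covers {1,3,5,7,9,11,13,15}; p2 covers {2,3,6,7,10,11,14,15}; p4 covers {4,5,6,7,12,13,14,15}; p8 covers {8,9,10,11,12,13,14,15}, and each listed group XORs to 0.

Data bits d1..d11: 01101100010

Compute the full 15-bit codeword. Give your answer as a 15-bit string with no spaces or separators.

010111011100010

Place data at non-parity positions: p1 p2 0 p4 1 1 0 p8 1 1 0 0 0 1 0
p1 (pos 1,3,5,7,9,11,13,15): XOR of data positions = 0⊕1⊕0⊕1⊕0⊕0⊕0 = 0
p2 (pos 2,3,6,7,10,11,14,15): XOR of data positions = 0⊕1⊕0⊕1⊕0⊕1⊕0 = 1
p4 (pos 4,5,6,7,12,13,14,15): XOR of data positions = 1⊕1⊕0⊕0⊕0⊕1⊕0 = 1
p8 (pos 8,9,10,11,12,13,14,15): XOR of data positions = 1⊕1⊕0⊕0⊕0⊕1⊕0 = 1
Codeword: 010111011100010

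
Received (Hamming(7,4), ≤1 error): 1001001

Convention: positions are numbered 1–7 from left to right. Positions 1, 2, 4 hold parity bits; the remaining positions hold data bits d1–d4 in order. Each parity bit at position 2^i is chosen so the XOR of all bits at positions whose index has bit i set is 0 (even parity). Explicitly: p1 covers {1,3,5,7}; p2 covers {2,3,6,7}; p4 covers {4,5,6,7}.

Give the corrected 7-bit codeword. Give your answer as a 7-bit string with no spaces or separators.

s1 (pos 1,3,5,7): 1⊕0⊕0⊕1 = 0
s2 (pos 2,3,6,7): 0⊕0⊕0⊕1 = 1
s4 (pos 4,5,6,7): 1⊕0⊕0⊕1 = 0
Syndrome s4…s1 = 010 → error at position 2.
Flip position 2: 1001001 → 1101001

1101001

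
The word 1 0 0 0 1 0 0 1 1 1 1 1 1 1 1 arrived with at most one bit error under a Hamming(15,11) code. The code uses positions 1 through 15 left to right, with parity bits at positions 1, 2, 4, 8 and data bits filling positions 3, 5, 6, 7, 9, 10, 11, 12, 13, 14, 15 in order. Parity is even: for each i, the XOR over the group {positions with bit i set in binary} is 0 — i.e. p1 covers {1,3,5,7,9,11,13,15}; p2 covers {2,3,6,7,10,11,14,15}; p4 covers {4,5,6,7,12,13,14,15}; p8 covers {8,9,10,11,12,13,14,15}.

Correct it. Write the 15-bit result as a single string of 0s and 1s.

100110011111111

s1 (pos 1,3,5,7,9,11,13,15): 1⊕0⊕1⊕0⊕1⊕1⊕1⊕1 = 0
s2 (pos 2,3,6,7,10,11,14,15): 0⊕0⊕0⊕0⊕1⊕1⊕1⊕1 = 0
s4 (pos 4,5,6,7,12,13,14,15): 0⊕1⊕0⊕0⊕1⊕1⊕1⊕1 = 1
s8 (pos 8,9,10,11,12,13,14,15): 1⊕1⊕1⊕1⊕1⊕1⊕1⊕1 = 0
Syndrome s8…s1 = 0100 → error at position 4.
Flip position 4: 100010011111111 → 100110011111111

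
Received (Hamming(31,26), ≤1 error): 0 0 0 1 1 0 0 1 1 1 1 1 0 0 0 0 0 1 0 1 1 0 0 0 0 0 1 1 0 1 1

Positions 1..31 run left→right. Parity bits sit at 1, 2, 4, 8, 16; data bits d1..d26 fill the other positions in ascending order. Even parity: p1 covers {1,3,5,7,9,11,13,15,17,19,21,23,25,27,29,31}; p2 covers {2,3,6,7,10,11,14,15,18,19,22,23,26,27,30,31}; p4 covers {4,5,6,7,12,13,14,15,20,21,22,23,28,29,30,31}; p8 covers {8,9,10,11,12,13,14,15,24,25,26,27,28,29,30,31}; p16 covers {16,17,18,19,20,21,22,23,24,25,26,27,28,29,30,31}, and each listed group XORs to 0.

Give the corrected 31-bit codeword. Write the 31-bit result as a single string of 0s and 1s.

0001100111110000010110010011011

s1 (pos 1,3,5,7,9,11,13,15,17,19,21,23,25,27,29,31): 0⊕0⊕1⊕0⊕1⊕1⊕0⊕0⊕0⊕0⊕1⊕0⊕0⊕1⊕0⊕1 = 0
s2 (pos 2,3,6,7,10,11,14,15,18,19,22,23,26,27,30,31): 0⊕0⊕0⊕0⊕1⊕1⊕0⊕0⊕1⊕0⊕0⊕0⊕0⊕1⊕1⊕1 = 0
s4 (pos 4,5,6,7,12,13,14,15,20,21,22,23,28,29,30,31): 1⊕1⊕0⊕0⊕1⊕0⊕0⊕0⊕1⊕1⊕0⊕0⊕1⊕0⊕1⊕1 = 0
s8 (pos 8,9,10,11,12,13,14,15,24,25,26,27,28,29,30,31): 1⊕1⊕1⊕1⊕1⊕0⊕0⊕0⊕0⊕0⊕0⊕1⊕1⊕0⊕1⊕1 = 1
s16 (pos 16,17,18,19,20,21,22,23,24,25,26,27,28,29,30,31): 0⊕0⊕1⊕0⊕1⊕1⊕0⊕0⊕0⊕0⊕0⊕1⊕1⊕0⊕1⊕1 = 1
Syndrome s16…s1 = 11000 → error at position 24.
Flip position 24: 0001100111110000010110000011011 → 0001100111110000010110010011011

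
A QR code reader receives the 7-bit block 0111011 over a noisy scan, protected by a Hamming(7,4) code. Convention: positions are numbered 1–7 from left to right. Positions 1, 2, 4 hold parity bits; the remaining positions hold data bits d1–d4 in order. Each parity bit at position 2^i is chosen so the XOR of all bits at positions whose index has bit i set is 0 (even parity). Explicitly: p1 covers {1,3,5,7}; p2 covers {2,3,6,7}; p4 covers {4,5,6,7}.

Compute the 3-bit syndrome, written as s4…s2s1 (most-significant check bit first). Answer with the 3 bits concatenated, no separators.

100

s1 (pos 1,3,5,7): 0⊕1⊕0⊕1 = 0
s2 (pos 2,3,6,7): 1⊕1⊕1⊕1 = 0
s4 (pos 4,5,6,7): 1⊕0⊕1⊕1 = 1
Syndrome s4…s1 = 100 → error at position 4.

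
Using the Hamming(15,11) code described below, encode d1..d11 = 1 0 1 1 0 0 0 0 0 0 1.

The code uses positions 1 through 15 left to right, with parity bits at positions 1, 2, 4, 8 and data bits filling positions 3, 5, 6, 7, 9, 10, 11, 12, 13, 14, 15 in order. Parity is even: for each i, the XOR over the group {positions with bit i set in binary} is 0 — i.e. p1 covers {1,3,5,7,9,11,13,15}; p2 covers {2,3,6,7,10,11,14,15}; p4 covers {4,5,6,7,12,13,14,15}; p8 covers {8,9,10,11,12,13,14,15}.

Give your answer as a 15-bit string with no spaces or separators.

Place data at non-parity positions: p1 p2 1 p4 0 1 1 p8 0 0 0 0 0 0 1
p1 (pos 1,3,5,7,9,11,13,15): XOR of data positions = 1⊕0⊕1⊕0⊕0⊕0⊕1 = 1
p2 (pos 2,3,6,7,10,11,14,15): XOR of data positions = 1⊕1⊕1⊕0⊕0⊕0⊕1 = 0
p4 (pos 4,5,6,7,12,13,14,15): XOR of data positions = 0⊕1⊕1⊕0⊕0⊕0⊕1 = 1
p8 (pos 8,9,10,11,12,13,14,15): XOR of data positions = 0⊕0⊕0⊕0⊕0⊕0⊕1 = 1
Codeword: 101101110000001

101101110000001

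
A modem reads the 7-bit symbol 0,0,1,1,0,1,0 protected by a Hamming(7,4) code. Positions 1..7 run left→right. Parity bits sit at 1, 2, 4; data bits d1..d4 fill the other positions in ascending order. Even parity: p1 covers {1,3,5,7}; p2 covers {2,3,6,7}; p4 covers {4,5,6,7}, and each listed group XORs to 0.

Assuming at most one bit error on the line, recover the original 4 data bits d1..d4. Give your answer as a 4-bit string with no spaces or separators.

s1 (pos 1,3,5,7): 0⊕1⊕0⊕0 = 1
s2 (pos 2,3,6,7): 0⊕1⊕1⊕0 = 0
s4 (pos 4,5,6,7): 1⊕0⊕1⊕0 = 0
Syndrome s4…s1 = 001 → error at position 1.
Flip position 1: 0011010 → 1011010
Read data bits from positions 3,5,6,7: 1010

1010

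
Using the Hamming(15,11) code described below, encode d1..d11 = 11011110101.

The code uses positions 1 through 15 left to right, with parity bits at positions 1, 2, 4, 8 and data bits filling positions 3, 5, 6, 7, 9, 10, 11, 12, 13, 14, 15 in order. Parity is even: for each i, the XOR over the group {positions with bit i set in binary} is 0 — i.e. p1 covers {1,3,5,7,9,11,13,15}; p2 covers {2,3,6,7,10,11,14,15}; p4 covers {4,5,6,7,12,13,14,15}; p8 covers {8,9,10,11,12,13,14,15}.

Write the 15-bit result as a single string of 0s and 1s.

111010111110101

Place data at non-parity positions: p1 p2 1 p4 1 0 1 p8 1 1 1 0 1 0 1
p1 (pos 1,3,5,7,9,11,13,15): XOR of data positions = 1⊕1⊕1⊕1⊕1⊕1⊕1 = 1
p2 (pos 2,3,6,7,10,11,14,15): XOR of data positions = 1⊕0⊕1⊕1⊕1⊕0⊕1 = 1
p4 (pos 4,5,6,7,12,13,14,15): XOR of data positions = 1⊕0⊕1⊕0⊕1⊕0⊕1 = 0
p8 (pos 8,9,10,11,12,13,14,15): XOR of data positions = 1⊕1⊕1⊕0⊕1⊕0⊕1 = 1
Codeword: 111010111110101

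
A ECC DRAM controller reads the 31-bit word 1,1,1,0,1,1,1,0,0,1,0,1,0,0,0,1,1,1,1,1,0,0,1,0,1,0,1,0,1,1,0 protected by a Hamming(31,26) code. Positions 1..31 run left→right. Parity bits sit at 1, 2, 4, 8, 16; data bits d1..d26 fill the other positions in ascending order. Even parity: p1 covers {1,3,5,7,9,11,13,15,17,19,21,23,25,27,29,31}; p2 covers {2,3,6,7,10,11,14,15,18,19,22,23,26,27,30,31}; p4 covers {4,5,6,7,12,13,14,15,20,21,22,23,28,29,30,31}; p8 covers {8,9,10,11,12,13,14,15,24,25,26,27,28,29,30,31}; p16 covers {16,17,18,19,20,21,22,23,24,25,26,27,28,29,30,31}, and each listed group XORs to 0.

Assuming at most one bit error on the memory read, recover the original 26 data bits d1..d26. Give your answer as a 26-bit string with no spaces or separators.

11110101000111100101010110

s1 (pos 1,3,5,7,9,11,13,15,17,19,21,23,25,27,29,31): 1⊕1⊕1⊕1⊕0⊕0⊕0⊕0⊕1⊕1⊕0⊕1⊕1⊕1⊕1⊕0 = 0
s2 (pos 2,3,6,7,10,11,14,15,18,19,22,23,26,27,30,31): 1⊕1⊕1⊕1⊕1⊕0⊕0⊕0⊕1⊕1⊕0⊕1⊕0⊕1⊕1⊕0 = 0
s4 (pos 4,5,6,7,12,13,14,15,20,21,22,23,28,29,30,31): 0⊕1⊕1⊕1⊕1⊕0⊕0⊕0⊕1⊕0⊕0⊕1⊕0⊕1⊕1⊕0 = 0
s8 (pos 8,9,10,11,12,13,14,15,24,25,26,27,28,29,30,31): 0⊕0⊕1⊕0⊕1⊕0⊕0⊕0⊕0⊕1⊕0⊕1⊕0⊕1⊕1⊕0 = 0
s16 (pos 16,17,18,19,20,21,22,23,24,25,26,27,28,29,30,31): 1⊕1⊕1⊕1⊕1⊕0⊕0⊕1⊕0⊕1⊕0⊕1⊕0⊕1⊕1⊕0 = 0
Syndrome s16…s1 = 00000 → no error.
Read data bits from positions 3,5,6,7,9,10,11,12,13,14,15,17,18,19,20,21,22,23,24,25,26,27,28,29,30,31: 11110101000111100101010110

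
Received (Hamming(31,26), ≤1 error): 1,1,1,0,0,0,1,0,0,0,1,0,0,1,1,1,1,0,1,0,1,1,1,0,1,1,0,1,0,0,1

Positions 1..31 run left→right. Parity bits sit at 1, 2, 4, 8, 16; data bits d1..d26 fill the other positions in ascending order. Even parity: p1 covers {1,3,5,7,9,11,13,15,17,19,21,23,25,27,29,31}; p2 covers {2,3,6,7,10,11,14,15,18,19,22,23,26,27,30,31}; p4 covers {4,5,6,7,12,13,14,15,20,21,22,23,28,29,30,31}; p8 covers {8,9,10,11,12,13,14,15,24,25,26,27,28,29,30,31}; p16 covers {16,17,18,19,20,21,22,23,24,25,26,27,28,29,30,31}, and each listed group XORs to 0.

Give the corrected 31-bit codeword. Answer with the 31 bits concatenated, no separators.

1110001000000111101011101101001

s1 (pos 1,3,5,7,9,11,13,15,17,19,21,23,25,27,29,31): 1⊕1⊕0⊕1⊕0⊕1⊕0⊕1⊕1⊕1⊕1⊕1⊕1⊕0⊕0⊕1 = 1
s2 (pos 2,3,6,7,10,11,14,15,18,19,22,23,26,27,30,31): 1⊕1⊕0⊕1⊕0⊕1⊕1⊕1⊕0⊕1⊕1⊕1⊕1⊕0⊕0⊕1 = 1
s4 (pos 4,5,6,7,12,13,14,15,20,21,22,23,28,29,30,31): 0⊕0⊕0⊕1⊕0⊕0⊕1⊕1⊕0⊕1⊕1⊕1⊕1⊕0⊕0⊕1 = 0
s8 (pos 8,9,10,11,12,13,14,15,24,25,26,27,28,29,30,31): 0⊕0⊕0⊕1⊕0⊕0⊕1⊕1⊕0⊕1⊕1⊕0⊕1⊕0⊕0⊕1 = 1
s16 (pos 16,17,18,19,20,21,22,23,24,25,26,27,28,29,30,31): 1⊕1⊕0⊕1⊕0⊕1⊕1⊕1⊕0⊕1⊕1⊕0⊕1⊕0⊕0⊕1 = 0
Syndrome s16…s1 = 01011 → error at position 11.
Flip position 11: 1110001000100111101011101101001 → 1110001000000111101011101101001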